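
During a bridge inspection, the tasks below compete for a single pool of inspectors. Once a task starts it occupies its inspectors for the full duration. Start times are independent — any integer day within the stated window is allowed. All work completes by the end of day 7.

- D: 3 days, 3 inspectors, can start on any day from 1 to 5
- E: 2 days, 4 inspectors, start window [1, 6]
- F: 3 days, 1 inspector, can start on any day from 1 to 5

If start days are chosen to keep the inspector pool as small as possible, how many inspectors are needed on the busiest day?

Early-start (D@1, E@1, F@1) gives peak 8: d1:8  d2:8  d3:4  d4:0  d5:0  d6:0  d7:0.
Shift E→4.
Schedule D@1, E@4, F@1: d1:4  d2:4  d3:4  d4:4  d5:4  d6:0  d7:0 — peak 4.

4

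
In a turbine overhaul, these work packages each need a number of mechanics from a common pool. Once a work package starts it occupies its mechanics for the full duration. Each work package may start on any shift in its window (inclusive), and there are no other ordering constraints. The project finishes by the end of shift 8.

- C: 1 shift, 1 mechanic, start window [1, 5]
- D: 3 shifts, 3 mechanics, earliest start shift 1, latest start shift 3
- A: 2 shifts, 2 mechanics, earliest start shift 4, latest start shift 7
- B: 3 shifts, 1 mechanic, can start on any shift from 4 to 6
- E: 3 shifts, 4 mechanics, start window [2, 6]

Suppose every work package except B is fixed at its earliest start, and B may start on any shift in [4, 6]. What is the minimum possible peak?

B@4: s1:4  s2:7  s3:7  s4:7  s5:3  s6:1  s7:0  s8:0 → peak 7
B@5: s1:4  s2:7  s3:7  s4:6  s5:3  s6:1  s7:1  s8:0 → peak 7
B@6: s1:4  s2:7  s3:7  s4:6  s5:2  s6:1  s7:1  s8:1 → peak 7
Best is B@4, peak 7.

7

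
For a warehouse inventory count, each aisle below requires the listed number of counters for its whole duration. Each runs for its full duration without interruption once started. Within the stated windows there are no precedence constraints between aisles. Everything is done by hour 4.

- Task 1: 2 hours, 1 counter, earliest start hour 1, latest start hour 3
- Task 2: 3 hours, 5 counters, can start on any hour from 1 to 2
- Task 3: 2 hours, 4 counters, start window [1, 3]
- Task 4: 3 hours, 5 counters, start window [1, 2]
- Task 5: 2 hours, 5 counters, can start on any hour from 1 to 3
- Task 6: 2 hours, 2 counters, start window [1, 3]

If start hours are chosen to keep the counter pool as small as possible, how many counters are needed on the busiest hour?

Early-start (Task 1@1, Task 2@1, Task 3@1, Task 4@1, Task 5@1, Task 6@1) gives peak 22: h1:22  h2:22  h3:10  h4:0.
Shift Task 3→3, Task 6→3.
Schedule Task 1@1, Task 2@1, Task 3@3, Task 4@1, Task 5@1, Task 6@3: h1:16  h2:16  h3:16  h4:6 — peak 16.

16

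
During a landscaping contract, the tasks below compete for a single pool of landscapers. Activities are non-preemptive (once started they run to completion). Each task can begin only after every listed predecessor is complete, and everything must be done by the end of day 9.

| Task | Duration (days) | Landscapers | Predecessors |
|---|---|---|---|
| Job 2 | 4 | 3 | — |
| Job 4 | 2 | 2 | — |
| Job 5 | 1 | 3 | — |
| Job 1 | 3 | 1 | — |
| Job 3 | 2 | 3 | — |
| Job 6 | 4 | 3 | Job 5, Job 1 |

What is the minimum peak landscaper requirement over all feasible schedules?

Early-start (Job 2@1, Job 4@1, Job 5@1, Job 1@1, Job 3@1, Job 6@4) gives peak 12: d1:12  d2:9  d3:4  d4:6  d5:3  d6:3  d7:3  d8:0  d9:0.
Shift Job 5→4, Job 3→5, Job 6→5.
Schedule Job 2@1, Job 4@1, Job 5@4, Job 1@1, Job 3@5, Job 6@5: d1:6  d2:6  d3:4  d4:6  d5:6  d6:6  d7:3  d8:3  d9:0 — peak 6.

6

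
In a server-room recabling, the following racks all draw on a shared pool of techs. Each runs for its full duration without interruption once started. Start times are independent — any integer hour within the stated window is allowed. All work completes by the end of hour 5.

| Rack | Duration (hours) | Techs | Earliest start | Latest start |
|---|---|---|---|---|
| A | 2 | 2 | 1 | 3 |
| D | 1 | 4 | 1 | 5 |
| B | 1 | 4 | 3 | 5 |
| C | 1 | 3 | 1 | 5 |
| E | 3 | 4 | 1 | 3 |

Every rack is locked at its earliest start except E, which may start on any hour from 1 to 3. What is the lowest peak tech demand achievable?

9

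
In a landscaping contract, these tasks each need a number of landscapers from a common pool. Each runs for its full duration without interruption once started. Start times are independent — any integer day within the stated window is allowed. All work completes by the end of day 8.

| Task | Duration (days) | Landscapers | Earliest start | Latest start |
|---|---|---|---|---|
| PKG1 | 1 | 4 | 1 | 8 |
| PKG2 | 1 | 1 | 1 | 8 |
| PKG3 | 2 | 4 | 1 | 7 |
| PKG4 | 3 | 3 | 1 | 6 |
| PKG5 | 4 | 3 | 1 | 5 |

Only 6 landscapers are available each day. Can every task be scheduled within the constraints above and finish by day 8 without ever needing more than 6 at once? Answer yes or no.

yes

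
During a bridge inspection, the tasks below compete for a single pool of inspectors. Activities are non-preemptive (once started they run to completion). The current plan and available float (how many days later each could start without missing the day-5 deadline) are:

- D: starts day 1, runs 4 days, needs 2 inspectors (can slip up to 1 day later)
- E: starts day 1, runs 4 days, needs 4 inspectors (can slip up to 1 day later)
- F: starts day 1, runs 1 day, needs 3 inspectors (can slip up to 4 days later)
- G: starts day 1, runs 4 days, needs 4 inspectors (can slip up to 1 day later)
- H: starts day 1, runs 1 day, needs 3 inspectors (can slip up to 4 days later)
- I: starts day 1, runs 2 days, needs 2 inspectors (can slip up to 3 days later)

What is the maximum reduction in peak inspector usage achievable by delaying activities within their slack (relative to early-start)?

6

Early-start peak: d1:18  d2:12  d3:10  d4:10  d5:0 ⇒ 18.
Leveled (D@1, E@1, F@1, G@2, H@1, I@2): d1:12  d2:12  d3:12  d4:10  d5:4 ⇒ 12.
Reduction 18 − 12 = 6.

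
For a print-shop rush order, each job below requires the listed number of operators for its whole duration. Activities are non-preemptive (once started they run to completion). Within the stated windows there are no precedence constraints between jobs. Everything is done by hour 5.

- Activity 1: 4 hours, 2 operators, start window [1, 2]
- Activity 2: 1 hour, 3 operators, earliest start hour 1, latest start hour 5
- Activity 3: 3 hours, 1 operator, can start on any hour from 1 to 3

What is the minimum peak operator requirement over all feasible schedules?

Early-start (Activity 1@1, Activity 2@1, Activity 3@1) gives peak 6: h1:6  h2:3  h3:3  h4:2  h5:0.
Shift Activity 2→5.
Schedule Activity 1@1, Activity 2@5, Activity 3@1: h1:3  h2:3  h3:3  h4:2  h5:3 — peak 3.
Total operator-hours = 14 over 5 hours ⇒ peak ≥ ⌈14/5⌉ = 3, so 3 is optimal.

3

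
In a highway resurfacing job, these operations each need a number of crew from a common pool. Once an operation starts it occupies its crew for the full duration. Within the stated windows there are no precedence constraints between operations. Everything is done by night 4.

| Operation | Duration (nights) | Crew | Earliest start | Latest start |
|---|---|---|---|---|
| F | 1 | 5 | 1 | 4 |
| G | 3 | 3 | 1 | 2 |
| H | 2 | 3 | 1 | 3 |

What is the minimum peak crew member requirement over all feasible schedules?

6

Early-start (F@1, G@1, H@1) gives peak 11: n1:11  n2:6  n3:3  n4:0.
Shift G→2, H→2.
Schedule F@1, G@2, H@2: n1:5  n2:6  n3:6  n4:3 — peak 6.
No arrangement of the 24 feasible schedules does better.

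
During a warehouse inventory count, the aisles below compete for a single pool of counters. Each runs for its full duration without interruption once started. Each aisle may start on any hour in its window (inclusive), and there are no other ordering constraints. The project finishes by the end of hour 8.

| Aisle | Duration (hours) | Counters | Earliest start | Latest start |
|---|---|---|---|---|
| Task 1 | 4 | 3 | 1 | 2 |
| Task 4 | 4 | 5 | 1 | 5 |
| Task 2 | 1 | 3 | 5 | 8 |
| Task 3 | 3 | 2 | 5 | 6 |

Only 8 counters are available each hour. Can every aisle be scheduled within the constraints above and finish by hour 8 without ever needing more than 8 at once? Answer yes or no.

yes

Schedule Task 1@1, Task 4@1, Task 2@5, Task 3@5: h1:8  h2:8  h3:8  h4:8  h5:5  h6:2  h7:2  h8:0 — peak 8 ≤ 8.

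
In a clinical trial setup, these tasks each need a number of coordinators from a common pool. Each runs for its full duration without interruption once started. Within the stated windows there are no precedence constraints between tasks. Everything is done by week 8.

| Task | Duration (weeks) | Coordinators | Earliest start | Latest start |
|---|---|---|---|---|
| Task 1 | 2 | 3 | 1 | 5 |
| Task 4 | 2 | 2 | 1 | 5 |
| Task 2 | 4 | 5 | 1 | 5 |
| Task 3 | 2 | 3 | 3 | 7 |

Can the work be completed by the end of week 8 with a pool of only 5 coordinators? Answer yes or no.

Schedule Task 1@1, Task 4@1, Task 2@3, Task 3@7: w1:5  w2:5  w3:5  w4:5  w5:5  w6:5  w7:3  w8:3 — peak 5 ≤ 5.

yes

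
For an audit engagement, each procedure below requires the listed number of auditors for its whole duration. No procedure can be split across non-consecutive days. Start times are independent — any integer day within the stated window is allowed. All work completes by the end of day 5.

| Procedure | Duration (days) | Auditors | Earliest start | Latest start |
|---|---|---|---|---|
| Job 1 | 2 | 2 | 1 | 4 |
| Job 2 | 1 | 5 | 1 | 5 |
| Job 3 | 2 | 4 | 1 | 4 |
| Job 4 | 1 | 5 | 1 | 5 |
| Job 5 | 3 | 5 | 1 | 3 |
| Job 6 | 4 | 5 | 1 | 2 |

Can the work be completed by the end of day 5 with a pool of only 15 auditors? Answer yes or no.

Schedule Job 1@1, Job 2@1, Job 3@2, Job 4@1, Job 5@3, Job 6@2: d1:12  d2:11  d3:14  d4:10  d5:10 — peak 14 ≤ 15.

yes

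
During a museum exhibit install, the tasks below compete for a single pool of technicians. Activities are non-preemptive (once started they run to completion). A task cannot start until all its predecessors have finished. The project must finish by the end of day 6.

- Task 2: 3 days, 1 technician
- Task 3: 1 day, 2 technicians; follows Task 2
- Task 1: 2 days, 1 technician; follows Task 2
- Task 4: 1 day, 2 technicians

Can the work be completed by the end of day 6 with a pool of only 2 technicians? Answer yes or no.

no

The minimum achievable peak is 3; 2 < 3, so no feasible schedule stays within the cap.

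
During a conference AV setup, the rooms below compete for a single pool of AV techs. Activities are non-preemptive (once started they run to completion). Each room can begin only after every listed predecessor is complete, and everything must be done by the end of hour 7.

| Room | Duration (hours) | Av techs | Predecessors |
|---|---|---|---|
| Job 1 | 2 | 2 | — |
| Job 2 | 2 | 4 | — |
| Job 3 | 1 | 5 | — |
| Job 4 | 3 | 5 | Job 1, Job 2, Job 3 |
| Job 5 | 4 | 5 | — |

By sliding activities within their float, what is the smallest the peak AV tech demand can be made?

10

Early-start (Job 1@1, Job 2@1, Job 3@1, Job 4@3, Job 5@1) gives peak 16: h1:16  h2:11  h3:10  h4:10  h5:5  h6:0  h7:0.
Shift Job 3→3, Job 4→4, Job 5→3.
Schedule Job 1@1, Job 2@1, Job 3@3, Job 4@4, Job 5@3: h1:6  h2:6  h3:10  h4:10  h5:10  h6:10  h7:0 — peak 10.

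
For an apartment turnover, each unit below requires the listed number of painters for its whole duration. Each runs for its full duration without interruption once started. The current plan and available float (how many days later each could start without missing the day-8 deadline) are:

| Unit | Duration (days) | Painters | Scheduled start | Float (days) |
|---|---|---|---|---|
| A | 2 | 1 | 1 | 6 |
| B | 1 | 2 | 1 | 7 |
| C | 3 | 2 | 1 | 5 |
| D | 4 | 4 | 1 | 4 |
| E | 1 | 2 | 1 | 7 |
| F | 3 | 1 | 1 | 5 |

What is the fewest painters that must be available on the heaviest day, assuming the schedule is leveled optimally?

4

Early-start (A@1, B@1, C@1, D@1, E@1, F@1) gives peak 12: d1:12  d2:8  d3:7  d4:4  d5:0  d6:0  d7:0  d8:0.
Shift C→2, D→5, E→4.
Schedule A@1, B@1, C@2, D@5, E@4, F@1: d1:4  d2:4  d3:3  d4:4  d5:4  d6:4  d7:4  d8:4 — peak 4.
Total painter-days = 31 over 8 days ⇒ peak ≥ ⌈31/8⌉ = 4, so 4 is optimal.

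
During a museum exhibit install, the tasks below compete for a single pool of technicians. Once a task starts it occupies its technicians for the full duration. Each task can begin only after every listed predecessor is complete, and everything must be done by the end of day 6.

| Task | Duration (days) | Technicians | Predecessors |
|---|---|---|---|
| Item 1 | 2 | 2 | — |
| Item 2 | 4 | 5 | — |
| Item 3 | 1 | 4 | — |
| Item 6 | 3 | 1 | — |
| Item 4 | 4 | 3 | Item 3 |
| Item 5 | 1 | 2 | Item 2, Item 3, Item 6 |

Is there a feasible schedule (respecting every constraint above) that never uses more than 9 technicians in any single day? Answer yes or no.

yes

Schedule Item 1@1, Item 2@2, Item 3@1, Item 6@1, Item 4@3, Item 5@6: d1:7  d2:8  d3:9  d4:8  d5:8  d6:5 — peak 9 ≤ 9.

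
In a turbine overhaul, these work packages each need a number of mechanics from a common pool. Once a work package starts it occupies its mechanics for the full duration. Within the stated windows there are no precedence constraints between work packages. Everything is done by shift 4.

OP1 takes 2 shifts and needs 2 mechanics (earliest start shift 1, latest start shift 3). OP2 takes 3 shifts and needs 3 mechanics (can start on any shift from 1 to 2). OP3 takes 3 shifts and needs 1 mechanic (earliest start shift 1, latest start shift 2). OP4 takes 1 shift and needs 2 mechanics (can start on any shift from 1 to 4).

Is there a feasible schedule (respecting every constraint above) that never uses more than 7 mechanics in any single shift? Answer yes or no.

Schedule OP1@1, OP2@1, OP3@1, OP4@3: s1:6  s2:6  s3:6  s4:0 — peak 6 ≤ 7.

yes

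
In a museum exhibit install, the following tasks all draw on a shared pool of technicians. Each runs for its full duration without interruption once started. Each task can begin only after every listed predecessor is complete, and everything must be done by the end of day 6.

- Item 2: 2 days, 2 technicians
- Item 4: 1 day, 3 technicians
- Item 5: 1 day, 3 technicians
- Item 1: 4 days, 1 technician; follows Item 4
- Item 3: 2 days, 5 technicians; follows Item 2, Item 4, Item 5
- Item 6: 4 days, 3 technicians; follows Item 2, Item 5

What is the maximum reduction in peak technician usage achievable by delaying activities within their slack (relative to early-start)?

0

Early-start peak: d1:8  d2:3  d3:9  d4:9  d5:4  d6:3 ⇒ 9.
Leveled (Item 2@1, Item 4@1, Item 5@1, Item 1@2, Item 3@3, Item 6@3): d1:8  d2:3  d3:9  d4:9  d5:4  d6:3 ⇒ 9.
Reduction 9 − 9 = 0.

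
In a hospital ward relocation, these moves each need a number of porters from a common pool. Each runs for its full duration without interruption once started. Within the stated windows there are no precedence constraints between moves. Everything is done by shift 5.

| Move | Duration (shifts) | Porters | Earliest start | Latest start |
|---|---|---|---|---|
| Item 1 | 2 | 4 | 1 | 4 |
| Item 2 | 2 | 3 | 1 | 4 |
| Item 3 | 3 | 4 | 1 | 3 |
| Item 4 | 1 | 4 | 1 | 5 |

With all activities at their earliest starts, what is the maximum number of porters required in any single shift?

Early-start schedule: Item 1@1, Item 2@1, Item 3@1, Item 4@1.
Load per shift: shift 1: 15, shift 2: 11, shift 3: 4, shift 4: 0, shift 5: 0.
Peak is 15.

15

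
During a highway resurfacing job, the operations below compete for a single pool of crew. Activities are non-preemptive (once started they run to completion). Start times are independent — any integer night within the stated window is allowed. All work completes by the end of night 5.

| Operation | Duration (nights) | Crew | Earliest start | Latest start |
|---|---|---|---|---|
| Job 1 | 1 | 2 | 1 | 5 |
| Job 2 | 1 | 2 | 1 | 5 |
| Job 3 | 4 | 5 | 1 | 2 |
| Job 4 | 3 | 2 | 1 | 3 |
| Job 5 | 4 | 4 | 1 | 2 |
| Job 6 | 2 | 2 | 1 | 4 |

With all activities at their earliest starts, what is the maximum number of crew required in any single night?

17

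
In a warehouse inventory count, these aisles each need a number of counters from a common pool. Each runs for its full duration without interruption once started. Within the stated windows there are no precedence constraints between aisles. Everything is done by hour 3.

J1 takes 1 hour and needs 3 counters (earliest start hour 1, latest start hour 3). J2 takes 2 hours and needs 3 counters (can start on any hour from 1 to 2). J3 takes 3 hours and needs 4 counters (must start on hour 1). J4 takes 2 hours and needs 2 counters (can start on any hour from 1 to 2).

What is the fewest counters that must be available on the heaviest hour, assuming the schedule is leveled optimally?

9

Early-start (J1@1, J2@1, J3@1, J4@1) gives peak 12: h1:12  h2:9  h3:4.
Shift J2→2.
Schedule J1@1, J2@2, J3@1, J4@1: h1:9  h2:9  h3:7 — peak 9.
Total counter-hours = 25 over 3 hours ⇒ peak ≥ ⌈25/3⌉ = 9, so 9 is optimal.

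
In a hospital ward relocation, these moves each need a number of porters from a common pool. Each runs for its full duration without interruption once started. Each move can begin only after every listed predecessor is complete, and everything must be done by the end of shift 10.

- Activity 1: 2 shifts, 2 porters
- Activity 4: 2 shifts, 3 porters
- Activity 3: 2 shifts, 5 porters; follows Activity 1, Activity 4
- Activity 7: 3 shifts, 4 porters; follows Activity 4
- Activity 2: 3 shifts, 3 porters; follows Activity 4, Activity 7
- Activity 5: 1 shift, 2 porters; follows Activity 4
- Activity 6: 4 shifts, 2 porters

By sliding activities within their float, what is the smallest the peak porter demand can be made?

Early-start (Activity 1@1, Activity 4@1, Activity 3@3, Activity 7@3, Activity 2@6, Activity 5@3, Activity 6@1) gives peak 13: s1:7  s2:7  s3:13  s4:11  s5:4  s6:3  s7:3  s8:3  s9:0  s10:0.
Shift Activity 7→5, Activity 2→8, Activity 5→5, Activity 6→6.
Schedule Activity 1@1, Activity 4@1, Activity 3@3, Activity 7@5, Activity 2@8, Activity 5@5, Activity 6@6: s1:5  s2:5  s3:5  s4:5  s5:6  s6:6  s7:6  s8:5  s9:5  s10:3 — peak 6.
Total porter-shifts = 51 over 10 shifts ⇒ peak ≥ ⌈51/10⌉ = 6, so 6 is optimal.

6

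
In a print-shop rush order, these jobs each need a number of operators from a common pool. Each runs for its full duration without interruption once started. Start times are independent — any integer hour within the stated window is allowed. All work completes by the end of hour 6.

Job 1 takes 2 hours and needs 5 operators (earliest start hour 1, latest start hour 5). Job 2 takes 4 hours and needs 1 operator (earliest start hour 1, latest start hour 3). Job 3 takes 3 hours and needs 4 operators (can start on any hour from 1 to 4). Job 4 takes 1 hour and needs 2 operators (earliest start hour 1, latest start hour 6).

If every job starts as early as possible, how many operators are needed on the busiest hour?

Early-start schedule: Job 1@1, Job 2@1, Job 3@1, Job 4@1.
Load per hour: hour 1: 12, hour 2: 10, hour 3: 5, hour 4: 1, hour 5: 0, hour 6: 0.
Peak is 12.

12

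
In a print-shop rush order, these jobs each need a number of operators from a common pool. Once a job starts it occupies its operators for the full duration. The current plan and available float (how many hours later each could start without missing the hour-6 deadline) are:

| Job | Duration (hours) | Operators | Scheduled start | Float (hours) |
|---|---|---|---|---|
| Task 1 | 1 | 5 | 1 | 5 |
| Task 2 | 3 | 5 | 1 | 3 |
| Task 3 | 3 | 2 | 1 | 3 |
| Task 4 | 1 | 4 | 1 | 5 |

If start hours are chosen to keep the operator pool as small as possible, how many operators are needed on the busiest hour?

7

Early-start (Task 1@1, Task 2@1, Task 3@1, Task 4@1) gives peak 16: h1:16  h2:7  h3:7  h4:0  h5:0  h6:0.
Shift Task 2→2, Task 4→5.
Schedule Task 1@1, Task 2@2, Task 3@1, Task 4@5: h1:7  h2:7  h3:7  h4:5  h5:4  h6:0 — peak 7.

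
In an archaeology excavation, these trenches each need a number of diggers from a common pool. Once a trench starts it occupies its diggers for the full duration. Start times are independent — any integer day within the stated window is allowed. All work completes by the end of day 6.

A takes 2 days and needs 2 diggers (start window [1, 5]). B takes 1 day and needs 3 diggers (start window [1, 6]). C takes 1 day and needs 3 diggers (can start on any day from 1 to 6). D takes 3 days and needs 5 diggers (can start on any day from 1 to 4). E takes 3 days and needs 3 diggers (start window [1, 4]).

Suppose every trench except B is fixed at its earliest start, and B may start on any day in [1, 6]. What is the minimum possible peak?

B@1: d1:16  d2:10  d3:8  d4:0  d5:0  d6:0 → peak 16
B@2: d1:13  d2:13  d3:8  d4:0  d5:0  d6:0 → peak 13
B@3: d1:13  d2:10  d3:11  d4:0  d5:0  d6:0 → peak 13
B@4: d1:13  d2:10  d3:8  d4:3  d5:0  d6:0 → peak 13
B@5: d1:13  d2:10  d3:8  d4:0  d5:3  d6:0 → peak 13
B@6: d1:13  d2:10  d3:8  d4:0  d5:0  d6:3 → peak 13
Best is B@2, peak 13.

13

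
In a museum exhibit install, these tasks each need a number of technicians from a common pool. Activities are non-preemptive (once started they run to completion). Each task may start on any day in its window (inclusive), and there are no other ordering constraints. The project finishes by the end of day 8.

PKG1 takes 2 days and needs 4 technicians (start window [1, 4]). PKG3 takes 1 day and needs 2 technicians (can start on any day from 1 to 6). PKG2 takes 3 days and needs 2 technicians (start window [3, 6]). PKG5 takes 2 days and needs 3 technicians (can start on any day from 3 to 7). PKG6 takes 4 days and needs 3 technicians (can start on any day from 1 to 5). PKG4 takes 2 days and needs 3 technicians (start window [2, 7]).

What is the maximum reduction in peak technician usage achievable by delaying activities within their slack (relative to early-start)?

5

Early-start peak: d1:9  d2:10  d3:11  d4:8  d5:2  d6:0  d7:0  d8:0 ⇒ 11.
Leveled (PKG1@1, PKG3@1, PKG2@3, PKG5@3, PKG6@5, PKG4@6): d1:6  d2:4  d3:5  d4:5  d5:5  d6:6  d7:6  d8:3 ⇒ 6.
Reduction 11 − 6 = 5.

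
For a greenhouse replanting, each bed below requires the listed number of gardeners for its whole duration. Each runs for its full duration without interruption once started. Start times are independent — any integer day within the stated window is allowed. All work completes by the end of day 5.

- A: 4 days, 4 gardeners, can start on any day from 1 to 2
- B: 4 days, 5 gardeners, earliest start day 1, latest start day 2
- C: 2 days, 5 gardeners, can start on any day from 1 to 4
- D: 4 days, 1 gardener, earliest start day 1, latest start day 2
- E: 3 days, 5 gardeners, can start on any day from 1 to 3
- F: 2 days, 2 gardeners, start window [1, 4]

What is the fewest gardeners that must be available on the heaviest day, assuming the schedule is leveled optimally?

Early-start (A@1, B@1, C@1, D@1, E@1, F@1) gives peak 22: d1:22  d2:22  d3:15  d4:10  d5:0.
Shift E→3.
Schedule A@1, B@1, C@1, D@1, E@3, F@1: d1:17  d2:17  d3:15  d4:15  d5:5 — peak 17.

17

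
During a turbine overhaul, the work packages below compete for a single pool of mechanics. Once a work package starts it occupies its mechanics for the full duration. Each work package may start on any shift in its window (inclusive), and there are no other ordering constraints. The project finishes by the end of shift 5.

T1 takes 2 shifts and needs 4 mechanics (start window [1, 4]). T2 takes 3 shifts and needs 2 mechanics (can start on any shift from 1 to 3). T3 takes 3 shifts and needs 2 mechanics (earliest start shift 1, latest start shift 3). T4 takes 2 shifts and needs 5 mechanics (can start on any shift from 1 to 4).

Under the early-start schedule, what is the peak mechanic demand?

Early-start schedule: T1@1, T2@1, T3@1, T4@1.
Load per shift: shift 1: 13, shift 2: 13, shift 3: 4, shift 4: 0, shift 5: 0.
Peak is 13.

13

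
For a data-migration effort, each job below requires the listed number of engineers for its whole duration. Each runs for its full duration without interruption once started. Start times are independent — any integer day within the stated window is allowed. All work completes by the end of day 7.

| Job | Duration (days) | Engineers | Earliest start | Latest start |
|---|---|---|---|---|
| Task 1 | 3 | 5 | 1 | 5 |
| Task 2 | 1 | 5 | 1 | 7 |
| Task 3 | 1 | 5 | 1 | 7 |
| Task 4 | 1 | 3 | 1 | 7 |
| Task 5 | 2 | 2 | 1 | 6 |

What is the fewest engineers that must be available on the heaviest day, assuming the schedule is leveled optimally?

Early-start (Task 1@1, Task 2@1, Task 3@1, Task 4@1, Task 5@1) gives peak 20: d1:20  d2:7  d3:5  d4:0  d5:0  d6:0  d7:0.
Shift Task 2→4, Task 3→5, Task 4→6, Task 5→6.
Schedule Task 1@1, Task 2@4, Task 3@5, Task 4@6, Task 5@6: d1:5  d2:5  d3:5  d4:5  d5:5  d6:5  d7:2 — peak 5.
Total engineer-days = 32 over 7 days ⇒ peak ≥ ⌈32/7⌉ = 5, so 5 is optimal.

5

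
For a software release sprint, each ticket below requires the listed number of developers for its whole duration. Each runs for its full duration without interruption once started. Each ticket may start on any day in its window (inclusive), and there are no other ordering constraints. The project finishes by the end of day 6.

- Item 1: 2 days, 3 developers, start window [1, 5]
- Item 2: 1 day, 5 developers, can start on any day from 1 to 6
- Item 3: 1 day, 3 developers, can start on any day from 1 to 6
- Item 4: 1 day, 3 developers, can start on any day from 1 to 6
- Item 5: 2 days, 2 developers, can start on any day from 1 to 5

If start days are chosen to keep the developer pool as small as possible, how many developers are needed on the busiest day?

5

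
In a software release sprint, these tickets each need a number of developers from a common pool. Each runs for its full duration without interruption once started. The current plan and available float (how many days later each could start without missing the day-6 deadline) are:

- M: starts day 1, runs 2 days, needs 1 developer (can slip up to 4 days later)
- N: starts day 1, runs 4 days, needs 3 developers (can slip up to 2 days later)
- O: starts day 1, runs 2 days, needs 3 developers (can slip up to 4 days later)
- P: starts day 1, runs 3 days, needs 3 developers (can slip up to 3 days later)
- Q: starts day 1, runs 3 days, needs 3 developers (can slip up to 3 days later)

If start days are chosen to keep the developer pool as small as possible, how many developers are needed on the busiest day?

Early-start (M@1, N@1, O@1, P@1, Q@1) gives peak 13: d1:13  d2:13  d3:9  d4:3  d5:0  d6:0.
Shift O→5, Q→4.
Schedule M@1, N@1, O@5, P@1, Q@4: d1:7  d2:7  d3:6  d4:6  d5:6  d6:6 — peak 7.
Total developer-days = 38 over 6 days ⇒ peak ≥ ⌈38/6⌉ = 7, so 7 is optimal.

7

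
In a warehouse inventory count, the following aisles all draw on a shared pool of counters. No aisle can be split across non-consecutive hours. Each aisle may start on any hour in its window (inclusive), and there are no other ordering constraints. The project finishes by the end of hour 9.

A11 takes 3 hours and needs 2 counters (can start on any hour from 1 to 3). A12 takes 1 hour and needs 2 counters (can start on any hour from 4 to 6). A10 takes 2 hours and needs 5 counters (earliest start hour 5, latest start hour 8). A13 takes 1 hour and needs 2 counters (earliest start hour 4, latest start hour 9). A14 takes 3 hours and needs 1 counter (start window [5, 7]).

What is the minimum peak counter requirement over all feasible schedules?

5

Early-start (A11@1, A12@4, A10@5, A13@4, A14@5) gives peak 6: h1:2  h2:2  h3:2  h4:4  h5:6  h6:6  h7:1  h8:0  h9:0.
Shift A14→7.
Schedule A11@1, A12@4, A10@5, A13@4, A14@7: h1:2  h2:2  h3:2  h4:4  h5:5  h6:5  h7:1  h8:1  h9:1 — peak 5.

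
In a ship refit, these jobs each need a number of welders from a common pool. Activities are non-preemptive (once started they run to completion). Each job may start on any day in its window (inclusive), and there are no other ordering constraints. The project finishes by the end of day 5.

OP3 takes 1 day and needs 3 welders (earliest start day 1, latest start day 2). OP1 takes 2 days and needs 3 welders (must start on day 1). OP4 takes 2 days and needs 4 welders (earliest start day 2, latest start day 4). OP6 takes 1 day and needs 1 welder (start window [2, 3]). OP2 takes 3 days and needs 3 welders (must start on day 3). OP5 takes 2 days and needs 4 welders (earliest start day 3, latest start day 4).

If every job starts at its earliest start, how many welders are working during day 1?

At early start, day 1 has: OP3, OP1.
Demand: 3 + 3 = 6.

6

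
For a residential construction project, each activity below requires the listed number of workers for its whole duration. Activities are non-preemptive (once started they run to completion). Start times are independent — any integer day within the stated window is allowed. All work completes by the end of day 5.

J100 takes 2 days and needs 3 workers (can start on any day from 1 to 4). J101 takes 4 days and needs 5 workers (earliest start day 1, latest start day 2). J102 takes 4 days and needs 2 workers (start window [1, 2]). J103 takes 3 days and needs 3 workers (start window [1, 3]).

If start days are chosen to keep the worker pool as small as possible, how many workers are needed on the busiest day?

10

Early-start (J100@1, J101@1, J102@1, J103@1) gives peak 13: d1:13  d2:13  d3:10  d4:7  d5:0.
Shift J103→3.
Schedule J100@1, J101@1, J102@1, J103@3: d1:10  d2:10  d3:10  d4:10  d5:3 — peak 10.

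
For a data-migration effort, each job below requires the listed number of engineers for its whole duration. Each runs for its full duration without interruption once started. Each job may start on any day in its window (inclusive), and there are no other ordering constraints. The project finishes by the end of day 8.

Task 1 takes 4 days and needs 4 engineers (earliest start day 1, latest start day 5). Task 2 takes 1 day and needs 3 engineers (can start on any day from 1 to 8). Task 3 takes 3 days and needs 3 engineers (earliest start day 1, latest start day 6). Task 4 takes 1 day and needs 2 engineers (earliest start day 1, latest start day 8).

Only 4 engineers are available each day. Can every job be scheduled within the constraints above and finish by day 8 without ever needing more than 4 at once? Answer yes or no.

The minimum achievable peak is 5; 4 < 5, so no feasible schedule stays within the cap.

no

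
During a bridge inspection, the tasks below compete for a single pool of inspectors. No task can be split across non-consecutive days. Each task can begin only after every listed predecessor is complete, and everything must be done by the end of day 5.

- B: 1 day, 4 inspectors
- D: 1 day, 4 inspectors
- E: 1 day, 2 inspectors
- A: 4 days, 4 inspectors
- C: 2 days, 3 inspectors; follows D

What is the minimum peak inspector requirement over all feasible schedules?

Early-start (B@1, D@1, E@1, A@1, C@2) gives peak 14: d1:14  d2:7  d3:7  d4:4  d5:0.
Shift E→2, A→2, C→3.
Schedule B@1, D@1, E@2, A@2, C@3: d1:8  d2:6  d3:7  d4:7  d5:4 — peak 8.

8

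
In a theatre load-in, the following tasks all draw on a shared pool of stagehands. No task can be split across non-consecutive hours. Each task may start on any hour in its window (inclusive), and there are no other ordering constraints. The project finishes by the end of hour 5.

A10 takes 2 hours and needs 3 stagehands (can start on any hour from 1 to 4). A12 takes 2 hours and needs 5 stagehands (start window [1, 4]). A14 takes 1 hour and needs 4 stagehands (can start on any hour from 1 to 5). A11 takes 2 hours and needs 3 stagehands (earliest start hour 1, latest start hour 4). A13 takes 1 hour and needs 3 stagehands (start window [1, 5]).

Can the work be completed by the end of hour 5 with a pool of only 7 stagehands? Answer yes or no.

yes

Schedule A10@1, A12@3, A14@5, A11@1, A13@5: h1:6  h2:6  h3:5  h4:5  h5:7 — peak 7 ≤ 7.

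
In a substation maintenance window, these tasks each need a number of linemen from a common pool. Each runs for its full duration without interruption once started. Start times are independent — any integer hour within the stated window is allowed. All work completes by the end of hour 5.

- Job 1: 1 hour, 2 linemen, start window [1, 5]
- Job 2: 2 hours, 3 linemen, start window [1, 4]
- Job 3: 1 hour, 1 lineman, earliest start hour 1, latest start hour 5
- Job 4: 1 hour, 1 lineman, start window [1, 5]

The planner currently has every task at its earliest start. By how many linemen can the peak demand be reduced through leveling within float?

4

Early-start peak: h1:7  h2:3  h3:0  h4:0  h5:0 ⇒ 7.
Leveled (Job 1@1, Job 2@2, Job 3@1, Job 4@4): h1:3  h2:3  h3:3  h4:1  h5:0 ⇒ 3.
Reduction 7 − 3 = 4.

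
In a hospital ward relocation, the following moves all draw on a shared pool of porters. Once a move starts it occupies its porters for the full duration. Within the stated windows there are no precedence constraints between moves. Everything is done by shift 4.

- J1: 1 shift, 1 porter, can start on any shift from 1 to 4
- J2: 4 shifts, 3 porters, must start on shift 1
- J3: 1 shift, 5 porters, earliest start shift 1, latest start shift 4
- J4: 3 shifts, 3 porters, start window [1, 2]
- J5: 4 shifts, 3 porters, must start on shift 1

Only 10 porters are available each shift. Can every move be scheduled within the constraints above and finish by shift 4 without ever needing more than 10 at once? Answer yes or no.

The minimum achievable peak is 11; 10 < 11, so no feasible schedule stays within the cap.

no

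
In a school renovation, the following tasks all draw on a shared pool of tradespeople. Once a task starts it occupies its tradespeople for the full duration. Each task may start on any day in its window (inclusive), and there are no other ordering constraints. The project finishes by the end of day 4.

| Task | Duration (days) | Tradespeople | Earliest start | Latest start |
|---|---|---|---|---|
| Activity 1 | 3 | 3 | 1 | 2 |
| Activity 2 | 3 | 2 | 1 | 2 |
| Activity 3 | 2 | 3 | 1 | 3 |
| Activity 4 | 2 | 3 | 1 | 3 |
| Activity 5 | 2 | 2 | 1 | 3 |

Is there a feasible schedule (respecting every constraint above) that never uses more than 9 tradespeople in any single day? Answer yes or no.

no

The minimum achievable peak is 10; 9 < 10, so no feasible schedule stays within the cap.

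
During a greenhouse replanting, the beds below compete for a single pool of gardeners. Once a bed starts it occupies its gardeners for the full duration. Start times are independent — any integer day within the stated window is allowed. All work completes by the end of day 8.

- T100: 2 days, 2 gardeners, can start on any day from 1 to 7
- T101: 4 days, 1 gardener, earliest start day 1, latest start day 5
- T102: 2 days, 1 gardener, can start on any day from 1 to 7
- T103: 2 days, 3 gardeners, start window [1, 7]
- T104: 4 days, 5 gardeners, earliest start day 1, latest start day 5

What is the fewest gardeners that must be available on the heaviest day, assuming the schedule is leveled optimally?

Early-start (T100@1, T101@1, T102@1, T103@1, T104@1) gives peak 12: d1:12  d2:12  d3:6  d4:6  d5:0  d6:0  d7:0  d8:0.
Shift T103→3, T104→5.
Schedule T100@1, T101@1, T102@1, T103@3, T104@5: d1:4  d2:4  d3:4  d4:4  d5:5  d6:5  d7:5  d8:5 — peak 5.
Total gardener-days = 36 over 8 days ⇒ peak ≥ ⌈36/8⌉ = 5, so 5 is optimal.

5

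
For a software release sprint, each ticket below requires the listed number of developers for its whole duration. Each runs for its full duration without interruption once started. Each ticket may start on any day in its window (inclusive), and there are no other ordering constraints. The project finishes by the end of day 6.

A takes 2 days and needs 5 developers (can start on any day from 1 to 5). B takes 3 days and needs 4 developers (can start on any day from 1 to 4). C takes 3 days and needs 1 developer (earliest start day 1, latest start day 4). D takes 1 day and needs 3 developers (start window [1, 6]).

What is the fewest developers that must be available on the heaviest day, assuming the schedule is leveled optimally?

5

Early-start (A@1, B@1, C@1, D@1) gives peak 13: d1:13  d2:10  d3:5  d4:0  d5:0  d6:0.
Shift B→3, C→3, D→6.
Schedule A@1, B@3, C@3, D@6: d1:5  d2:5  d3:5  d4:5  d5:5  d6:3 — peak 5.
Total developer-days = 28 over 6 days ⇒ peak ≥ ⌈28/6⌉ = 5, so 5 is optimal.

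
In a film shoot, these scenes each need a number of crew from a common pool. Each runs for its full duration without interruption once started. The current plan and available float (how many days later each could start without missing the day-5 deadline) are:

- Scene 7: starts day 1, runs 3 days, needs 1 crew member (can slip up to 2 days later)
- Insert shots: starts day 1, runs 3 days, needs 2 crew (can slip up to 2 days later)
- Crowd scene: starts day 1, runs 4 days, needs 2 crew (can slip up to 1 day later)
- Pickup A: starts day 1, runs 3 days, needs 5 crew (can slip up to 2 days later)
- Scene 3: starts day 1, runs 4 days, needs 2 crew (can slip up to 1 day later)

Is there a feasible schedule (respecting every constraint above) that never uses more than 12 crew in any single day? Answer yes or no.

yes

Schedule Scene 7@1, Insert shots@1, Crowd scene@1, Pickup A@1, Scene 3@1: d1:12  d2:12  d3:12  d4:4  d5:0 — peak 12 ≤ 12.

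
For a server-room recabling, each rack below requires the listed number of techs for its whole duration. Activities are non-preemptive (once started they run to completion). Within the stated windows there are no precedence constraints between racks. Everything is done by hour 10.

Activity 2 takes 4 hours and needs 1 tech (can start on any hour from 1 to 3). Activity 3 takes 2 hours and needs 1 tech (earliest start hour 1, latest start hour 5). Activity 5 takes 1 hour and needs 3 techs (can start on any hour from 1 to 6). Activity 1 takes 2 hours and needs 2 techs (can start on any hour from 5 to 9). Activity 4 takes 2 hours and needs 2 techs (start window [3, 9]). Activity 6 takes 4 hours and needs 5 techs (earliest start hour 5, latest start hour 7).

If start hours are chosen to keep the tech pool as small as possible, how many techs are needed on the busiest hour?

Early-start (Activity 2@1, Activity 3@1, Activity 5@1, Activity 1@5, Activity 4@3, Activity 6@5) gives peak 7: h1:5  h2:2  h3:3  h4:3  h5:7  h6:7  h7:5  h8:5  h9:0  h10:0.
Shift Activity 6→7.
Schedule Activity 2@1, Activity 3@1, Activity 5@1, Activity 1@5, Activity 4@3, Activity 6@7: h1:5  h2:2  h3:3  h4:3  h5:2  h6:2  h7:5  h8:5  h9:5  h10:5 — peak 5.

5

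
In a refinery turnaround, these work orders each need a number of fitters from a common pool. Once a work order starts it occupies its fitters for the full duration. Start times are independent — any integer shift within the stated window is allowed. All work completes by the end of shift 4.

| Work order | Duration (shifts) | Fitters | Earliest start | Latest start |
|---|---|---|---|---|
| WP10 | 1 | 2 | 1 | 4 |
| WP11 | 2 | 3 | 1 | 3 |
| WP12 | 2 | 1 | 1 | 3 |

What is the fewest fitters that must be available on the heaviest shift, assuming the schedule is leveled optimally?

3

Early-start (WP10@1, WP11@1, WP12@1) gives peak 6: s1:6  s2:4  s3:0  s4:0.
Shift WP11→3.
Schedule WP10@1, WP11@3, WP12@1: s1:3  s2:1  s3:3  s4:3 — peak 3.
Total fitter-shifts = 10 over 4 shifts ⇒ peak ≥ ⌈10/4⌉ = 3, so 3 is optimal.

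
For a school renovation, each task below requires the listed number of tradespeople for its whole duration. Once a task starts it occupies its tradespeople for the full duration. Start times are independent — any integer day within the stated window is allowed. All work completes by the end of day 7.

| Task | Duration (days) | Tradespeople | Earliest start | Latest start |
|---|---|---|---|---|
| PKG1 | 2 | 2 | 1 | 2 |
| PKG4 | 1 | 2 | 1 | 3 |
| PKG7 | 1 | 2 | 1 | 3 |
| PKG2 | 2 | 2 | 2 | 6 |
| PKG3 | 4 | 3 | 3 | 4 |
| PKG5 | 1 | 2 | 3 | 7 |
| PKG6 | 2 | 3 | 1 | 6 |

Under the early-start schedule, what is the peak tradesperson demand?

9

Early-start schedule: PKG1@1, PKG4@1, PKG7@1, PKG2@2, PKG3@3, PKG5@3, PKG6@1.
Load per day: day 1: 9, day 2: 7, day 3: 7, day 4: 3, day 5: 3, day 6: 3, day 7: 0.
Peak is 9.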